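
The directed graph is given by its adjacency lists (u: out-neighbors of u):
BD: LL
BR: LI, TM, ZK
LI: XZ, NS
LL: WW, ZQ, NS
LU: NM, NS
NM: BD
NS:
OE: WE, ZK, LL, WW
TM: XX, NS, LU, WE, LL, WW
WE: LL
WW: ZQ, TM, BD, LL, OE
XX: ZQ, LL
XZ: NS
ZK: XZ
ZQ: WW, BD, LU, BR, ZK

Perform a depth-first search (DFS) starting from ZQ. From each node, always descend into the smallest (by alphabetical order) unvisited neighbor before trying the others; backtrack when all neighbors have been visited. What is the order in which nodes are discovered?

Visit ZQ
ZQ → BD
BD → LL
LL → NS
LL → WW
WW → OE
OE → WE
OE → ZK
ZK → XZ
WW → TM
TM → LU
LU → NM
TM → XX
ZQ → BR
BR → LI

ZQ BD LL NS WW OE WE ZK XZ TM LU NM XX BR LI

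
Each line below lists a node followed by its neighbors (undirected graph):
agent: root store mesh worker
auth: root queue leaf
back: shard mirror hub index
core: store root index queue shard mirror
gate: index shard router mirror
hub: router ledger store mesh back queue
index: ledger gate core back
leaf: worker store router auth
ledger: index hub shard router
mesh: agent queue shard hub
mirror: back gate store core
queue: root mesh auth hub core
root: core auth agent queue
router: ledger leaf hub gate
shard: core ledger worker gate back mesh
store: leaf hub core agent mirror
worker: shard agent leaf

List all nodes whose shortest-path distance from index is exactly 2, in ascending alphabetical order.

hub, mirror, queue, root, router, shard, store

Level 0: index
Level 1: back, core, gate, ledger
Level 2: hub, mirror, queue, root, router, shard, store
Level 3: agent, auth, leaf, mesh, worker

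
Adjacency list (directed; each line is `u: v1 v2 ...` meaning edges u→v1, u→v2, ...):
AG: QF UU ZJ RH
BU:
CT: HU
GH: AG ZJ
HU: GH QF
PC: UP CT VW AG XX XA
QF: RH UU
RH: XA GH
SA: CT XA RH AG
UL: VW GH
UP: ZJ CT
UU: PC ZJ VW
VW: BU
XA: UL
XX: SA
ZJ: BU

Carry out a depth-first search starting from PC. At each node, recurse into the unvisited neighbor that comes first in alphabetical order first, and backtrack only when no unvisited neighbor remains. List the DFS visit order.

Visit PC
PC → AG
AG → QF
QF → RH
RH → GH
GH → ZJ
ZJ → BU
RH → XA
XA → UL
UL → VW
QF → UU
PC → CT
CT → HU
PC → UP
PC → XX
XX → SA

PC → AG → QF → RH → GH → ZJ → BU → XA → UL → VW → UU → CT → HU → UP → XX → SA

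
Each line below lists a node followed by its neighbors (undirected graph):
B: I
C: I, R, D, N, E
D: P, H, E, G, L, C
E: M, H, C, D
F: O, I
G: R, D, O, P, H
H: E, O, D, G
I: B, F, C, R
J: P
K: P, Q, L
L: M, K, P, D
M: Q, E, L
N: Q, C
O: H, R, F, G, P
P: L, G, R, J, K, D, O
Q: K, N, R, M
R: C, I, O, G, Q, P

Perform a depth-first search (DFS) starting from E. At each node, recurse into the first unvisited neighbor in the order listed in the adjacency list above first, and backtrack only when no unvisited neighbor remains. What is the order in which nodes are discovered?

E -> M -> Q -> K -> P -> L -> D -> H -> O -> R -> C -> I -> B -> F -> N -> G -> J

Visit E
E → M
M → Q
Q → K
K → P
P → L
L → D
D → H
H → O
O → R
R → C
C → I
I → B
I → F
C → N
R → G
P → J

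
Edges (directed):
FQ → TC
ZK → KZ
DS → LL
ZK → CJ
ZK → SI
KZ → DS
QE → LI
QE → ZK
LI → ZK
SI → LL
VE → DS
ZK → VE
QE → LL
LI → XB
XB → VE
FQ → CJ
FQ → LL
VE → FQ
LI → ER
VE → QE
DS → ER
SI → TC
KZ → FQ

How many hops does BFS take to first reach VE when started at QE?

2

Level 0: QE
Level 1: LI, LL, ZK
Level 2: CJ, ER, KZ, SI, VE, XB
Level 3: DS, FQ, TC
VE first appears at level 2.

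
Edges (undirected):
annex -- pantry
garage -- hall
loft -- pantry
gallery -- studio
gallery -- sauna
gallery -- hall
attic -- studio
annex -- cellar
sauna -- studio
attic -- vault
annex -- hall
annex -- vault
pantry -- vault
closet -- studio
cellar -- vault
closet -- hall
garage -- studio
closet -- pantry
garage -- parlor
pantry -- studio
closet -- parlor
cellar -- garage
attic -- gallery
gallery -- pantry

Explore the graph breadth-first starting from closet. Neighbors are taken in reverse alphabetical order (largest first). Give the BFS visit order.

closet -> studio -> parlor -> pantry -> hall -> sauna -> garage -> gallery -> attic -> vault -> loft -> annex -> cellar

Visit closet; enqueue studio, parlor, pantry, hall → queue [studio, parlor, pantry, hall]
Visit studio; enqueue sauna, garage, gallery, attic → queue [parlor, pantry, hall, sauna, garage, gallery, attic]
Visit parlor → queue [pantry, hall, sauna, garage, gallery, attic]
Visit pantry; enqueue vault, loft, annex → queue [hall, sauna, garage, gallery, attic, vault, loft, annex]
Visit hall → queue [sauna, garage, gallery, attic, vault, loft, annex]
Visit sauna → queue [garage, gallery, attic, vault, loft, annex]
Visit garage; enqueue cellar → queue [gallery, attic, vault, loft, annex, cellar]
Visit gallery → queue [attic, vault, loft, annex, cellar]
Visit attic → queue [vault, loft, annex, cellar]
Visit vault → queue [loft, annex, cellar]
Visit loft → queue [annex, cellar]
Visit annex → queue [cellar]
Visit cellar → queue []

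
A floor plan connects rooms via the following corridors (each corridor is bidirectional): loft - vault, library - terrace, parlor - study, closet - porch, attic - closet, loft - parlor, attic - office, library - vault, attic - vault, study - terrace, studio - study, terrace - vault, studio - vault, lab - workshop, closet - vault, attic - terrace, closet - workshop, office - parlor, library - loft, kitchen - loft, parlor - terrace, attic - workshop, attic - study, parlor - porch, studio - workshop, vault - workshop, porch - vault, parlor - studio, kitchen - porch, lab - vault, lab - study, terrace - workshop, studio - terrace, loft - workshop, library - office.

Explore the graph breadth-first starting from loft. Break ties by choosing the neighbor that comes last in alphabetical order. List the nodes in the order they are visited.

loft workshop vault parlor library kitchen terrace studio lab closet attic porch study office

Visit loft; enqueue workshop, vault, parlor, library, kitchen → queue [workshop, vault, parlor, library, kitchen]
Visit workshop; enqueue terrace, studio, lab, closet, attic → queue [vault, parlor, library, kitchen, terrace, studio, lab, closet, attic]
Visit vault; enqueue porch → queue [parlor, library, kitchen, terrace, studio, lab, closet, attic, porch]
Visit parlor; enqueue study, office → queue [library, kitchen, terrace, studio, lab, closet, attic, porch, study, office]
Visit library → queue [kitchen, terrace, studio, lab, closet, attic, porch, study, office]
Visit kitchen → queue [terrace, studio, lab, closet, attic, porch, study, office]
Visit terrace → queue [studio, lab, closet, attic, porch, study, office]
Visit studio → queue [lab, closet, attic, porch, study, office]
Visit lab → queue [closet, attic, porch, study, office]
Visit closet → queue [attic, porch, study, office]
Visit attic → queue [porch, study, office]
Visit porch → queue [study, office]
Visit study → queue [office]
Visit office → queue []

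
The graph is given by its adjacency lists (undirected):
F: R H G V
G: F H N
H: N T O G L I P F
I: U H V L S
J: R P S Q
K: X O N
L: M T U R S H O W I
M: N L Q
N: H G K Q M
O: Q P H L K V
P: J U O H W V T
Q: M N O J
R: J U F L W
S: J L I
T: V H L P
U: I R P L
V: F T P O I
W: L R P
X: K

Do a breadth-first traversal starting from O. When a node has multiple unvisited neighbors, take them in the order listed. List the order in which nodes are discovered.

Visit O; enqueue Q, P, H, L, K, V → queue [Q, P, H, L, K, V]
Visit Q; enqueue M, N, J → queue [P, H, L, K, V, M, N, J]
Visit P; enqueue U, W, T → queue [H, L, K, V, M, N, J, U, W, T]
Visit H; enqueue G, I, F → queue [L, K, V, M, N, J, U, W, T, G, I, F]
Visit L; enqueue R, S → queue [K, V, M, N, J, U, W, T, G, I, F, R, S]
Visit K; enqueue X → queue [V, M, N, J, U, W, T, G, I, F, R, S, X]
Visit V → queue [M, N, J, U, W, T, G, I, F, R, S, X]
Visit M → queue [N, J, U, W, T, G, I, F, R, S, X]
Visit N → queue [J, U, W, T, G, I, F, R, S, X]
Visit J → queue [U, W, T, G, I, F, R, S, X]
Visit U → queue [W, T, G, I, F, R, S, X]
Visit W → queue [T, G, I, F, R, S, X]
Visit T → queue [G, I, F, R, S, X]
Visit G → queue [I, F, R, S, X]
Visit I → queue [F, R, S, X]
Visit F → queue [R, S, X]
Visit R → queue [S, X]
Visit S → queue [X]
Visit X → queue []

O, Q, P, H, L, K, V, M, N, J, U, W, T, G, I, F, R, S, X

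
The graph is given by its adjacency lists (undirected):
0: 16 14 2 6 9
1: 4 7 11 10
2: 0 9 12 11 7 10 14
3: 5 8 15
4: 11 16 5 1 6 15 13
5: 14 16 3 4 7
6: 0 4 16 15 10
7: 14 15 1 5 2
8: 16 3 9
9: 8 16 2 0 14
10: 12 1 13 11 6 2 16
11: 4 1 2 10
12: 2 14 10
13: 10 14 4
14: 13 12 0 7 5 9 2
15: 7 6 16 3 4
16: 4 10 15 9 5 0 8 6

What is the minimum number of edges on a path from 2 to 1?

2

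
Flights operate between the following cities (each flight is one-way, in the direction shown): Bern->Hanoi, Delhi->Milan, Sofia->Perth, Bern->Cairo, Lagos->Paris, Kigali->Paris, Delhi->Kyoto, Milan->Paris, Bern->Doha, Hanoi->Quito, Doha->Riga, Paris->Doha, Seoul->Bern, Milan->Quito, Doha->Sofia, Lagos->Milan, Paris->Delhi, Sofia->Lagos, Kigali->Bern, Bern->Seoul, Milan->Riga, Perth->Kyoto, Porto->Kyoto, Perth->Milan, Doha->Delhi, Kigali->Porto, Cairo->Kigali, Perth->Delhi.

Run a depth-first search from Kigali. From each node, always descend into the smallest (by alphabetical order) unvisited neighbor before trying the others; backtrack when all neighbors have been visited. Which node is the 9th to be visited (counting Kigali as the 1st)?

Visit Kigali
Kigali → Bern
Bern → Cairo
Bern → Doha
Doha → Delhi
Delhi → Kyoto
Delhi → Milan
Milan → Paris
Milan → Quito
Milan → Riga
Doha → Sofia
Sofia → Lagos
Sofia → Perth
Bern → Hanoi
Bern → Seoul
Kigali → Porto

Visit order: Kigali, Bern, Cairo, Doha, Delhi, Kyoto, Milan, Paris, Quito, Riga, Sofia, Lagos, Perth, Hanoi, Seoul, Porto

Quito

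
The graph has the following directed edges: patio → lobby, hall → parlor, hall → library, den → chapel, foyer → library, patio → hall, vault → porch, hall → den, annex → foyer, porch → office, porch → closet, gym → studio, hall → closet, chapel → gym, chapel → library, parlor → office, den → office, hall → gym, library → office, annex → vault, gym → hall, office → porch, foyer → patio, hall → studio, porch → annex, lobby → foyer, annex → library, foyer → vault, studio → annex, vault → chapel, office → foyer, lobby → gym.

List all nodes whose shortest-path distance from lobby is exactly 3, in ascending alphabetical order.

annex, chapel, closet, den, office, parlor, porch

Level 0: lobby
Level 1: foyer, gym
Level 2: hall, library, patio, studio, vault
Level 3: annex, chapel, closet, den, office, parlor, porch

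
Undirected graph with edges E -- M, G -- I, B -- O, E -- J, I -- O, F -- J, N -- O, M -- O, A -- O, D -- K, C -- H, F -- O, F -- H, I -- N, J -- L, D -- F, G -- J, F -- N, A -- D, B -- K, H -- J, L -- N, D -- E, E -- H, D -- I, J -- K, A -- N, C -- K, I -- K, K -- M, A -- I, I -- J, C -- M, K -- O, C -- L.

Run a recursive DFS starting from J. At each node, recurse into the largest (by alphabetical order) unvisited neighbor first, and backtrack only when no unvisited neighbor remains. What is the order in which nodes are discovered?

Visit J
J → L
L → N
N → O
O → M
M → K
K → I
I → G
I → D
D → F
F → H
H → E
H → C
D → A
K → B

J, L, N, O, M, K, I, G, D, F, H, E, C, A, B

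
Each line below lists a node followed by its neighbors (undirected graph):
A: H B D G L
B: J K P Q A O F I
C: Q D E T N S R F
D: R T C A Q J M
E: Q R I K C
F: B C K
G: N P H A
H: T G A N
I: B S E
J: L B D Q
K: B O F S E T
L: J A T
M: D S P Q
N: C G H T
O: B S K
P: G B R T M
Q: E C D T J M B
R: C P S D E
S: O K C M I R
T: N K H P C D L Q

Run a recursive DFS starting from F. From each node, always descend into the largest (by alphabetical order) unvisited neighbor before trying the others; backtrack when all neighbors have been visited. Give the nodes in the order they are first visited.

F, K, T, Q, M, S, R, P, G, N, H, A, L, J, D, C, E, I, B, O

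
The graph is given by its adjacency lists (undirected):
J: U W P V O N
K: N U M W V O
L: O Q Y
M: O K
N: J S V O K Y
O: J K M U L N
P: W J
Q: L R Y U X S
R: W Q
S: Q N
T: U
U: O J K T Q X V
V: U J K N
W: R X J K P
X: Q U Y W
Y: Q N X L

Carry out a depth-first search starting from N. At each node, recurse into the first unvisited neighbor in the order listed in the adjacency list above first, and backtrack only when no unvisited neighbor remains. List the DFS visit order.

N, J, U, O, K, M, W, R, Q, L, Y, X, S, P, V, T

Visit N
N → J
J → U
U → O
O → K
K → M
K → W
W → R
R → Q
Q → L
L → Y
Y → X
Q → S
W → P
K → V
U → T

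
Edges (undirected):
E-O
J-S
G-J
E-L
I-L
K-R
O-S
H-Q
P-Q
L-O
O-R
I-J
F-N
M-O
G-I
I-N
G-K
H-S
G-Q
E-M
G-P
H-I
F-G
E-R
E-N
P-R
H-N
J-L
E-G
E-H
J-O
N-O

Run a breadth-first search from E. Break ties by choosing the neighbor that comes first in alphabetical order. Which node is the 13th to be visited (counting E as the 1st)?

P

Visit E; enqueue G, H, L, M, N, O, R → queue [G, H, L, M, N, O, R]
Visit G; enqueue F, I, J, K, P, Q → queue [H, L, M, N, O, R, F, I, J, K, P, Q]
Visit H; enqueue S → queue [L, M, N, O, R, F, I, J, K, P, Q, S]
Visit L → queue [M, N, O, R, F, I, J, K, P, Q, S]
Visit M → queue [N, O, R, F, I, J, K, P, Q, S]
Visit N → queue [O, R, F, I, J, K, P, Q, S]
Visit O → queue [R, F, I, J, K, P, Q, S]
Visit R → queue [F, I, J, K, P, Q, S]
Visit F → queue [I, J, K, P, Q, S]
Visit I → queue [J, K, P, Q, S]
Visit J → queue [K, P, Q, S]
Visit K → queue [P, Q, S]
Visit P → queue [Q, S]
Visit Q → queue [S]
Visit S → queue []

Visit order: E, G, H, L, M, N, O, R, F, I, J, K, P, Q, S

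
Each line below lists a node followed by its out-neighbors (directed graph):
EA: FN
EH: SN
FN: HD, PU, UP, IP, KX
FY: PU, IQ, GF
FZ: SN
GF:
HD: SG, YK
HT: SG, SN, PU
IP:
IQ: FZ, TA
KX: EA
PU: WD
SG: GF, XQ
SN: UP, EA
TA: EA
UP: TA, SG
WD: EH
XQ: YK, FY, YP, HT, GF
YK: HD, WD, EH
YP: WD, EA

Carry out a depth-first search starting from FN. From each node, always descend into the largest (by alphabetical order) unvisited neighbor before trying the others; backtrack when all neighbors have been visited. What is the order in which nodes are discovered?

FN UP TA EA SG XQ YP WD EH SN YK HD HT PU GF FY IQ FZ KX IP

Visit FN
FN → UP
UP → TA
TA → EA
UP → SG
SG → XQ
XQ → YP
YP → WD
WD → EH
EH → SN
XQ → YK
YK → HD
XQ → HT
HT → PU
XQ → GF
XQ → FY
FY → IQ
IQ → FZ
FN → KX
FN → IP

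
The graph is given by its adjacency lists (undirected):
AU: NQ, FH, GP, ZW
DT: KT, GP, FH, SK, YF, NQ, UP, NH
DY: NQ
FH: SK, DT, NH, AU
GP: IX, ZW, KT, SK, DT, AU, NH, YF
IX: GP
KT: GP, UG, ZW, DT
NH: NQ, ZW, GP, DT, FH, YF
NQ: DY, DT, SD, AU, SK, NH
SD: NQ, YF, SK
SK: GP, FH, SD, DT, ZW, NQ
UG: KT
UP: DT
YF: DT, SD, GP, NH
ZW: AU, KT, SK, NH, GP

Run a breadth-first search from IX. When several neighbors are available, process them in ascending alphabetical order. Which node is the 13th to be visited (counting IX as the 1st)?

Visit IX; enqueue GP → queue [GP]
Visit GP; enqueue AU, DT, KT, NH, SK, YF, ZW → queue [AU, DT, KT, NH, SK, YF, ZW]
Visit AU; enqueue FH, NQ → queue [DT, KT, NH, SK, YF, ZW, FH, NQ]
Visit DT; enqueue UP → queue [KT, NH, SK, YF, ZW, FH, NQ, UP]
Visit KT; enqueue UG → queue [NH, SK, YF, ZW, FH, NQ, UP, UG]
Visit NH → queue [SK, YF, ZW, FH, NQ, UP, UG]
Visit SK; enqueue SD → queue [YF, ZW, FH, NQ, UP, UG, SD]
Visit YF → queue [ZW, FH, NQ, UP, UG, SD]
Visit ZW → queue [FH, NQ, UP, UG, SD]
Visit FH → queue [NQ, UP, UG, SD]
Visit NQ; enqueue DY → queue [UP, UG, SD, DY]
Visit UP → queue [UG, SD, DY]
Visit UG → queue [SD, DY]
Visit SD → queue [DY]
Visit DY → queue []

Visit order: IX, GP, AU, DT, KT, NH, SK, YF, ZW, FH, NQ, UP, UG, SD, DY

UG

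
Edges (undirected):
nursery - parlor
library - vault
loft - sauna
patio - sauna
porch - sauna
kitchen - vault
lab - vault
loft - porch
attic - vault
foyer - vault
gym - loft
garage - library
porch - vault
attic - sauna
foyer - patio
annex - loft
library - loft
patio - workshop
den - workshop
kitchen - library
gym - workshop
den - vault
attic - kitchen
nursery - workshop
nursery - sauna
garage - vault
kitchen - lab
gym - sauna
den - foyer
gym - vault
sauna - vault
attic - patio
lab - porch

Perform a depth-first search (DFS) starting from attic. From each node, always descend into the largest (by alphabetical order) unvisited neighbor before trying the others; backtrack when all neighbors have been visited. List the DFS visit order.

attic, vault, sauna, porch, loft, library, kitchen, lab, garage, gym, workshop, patio, foyer, den, nursery, parlor, annex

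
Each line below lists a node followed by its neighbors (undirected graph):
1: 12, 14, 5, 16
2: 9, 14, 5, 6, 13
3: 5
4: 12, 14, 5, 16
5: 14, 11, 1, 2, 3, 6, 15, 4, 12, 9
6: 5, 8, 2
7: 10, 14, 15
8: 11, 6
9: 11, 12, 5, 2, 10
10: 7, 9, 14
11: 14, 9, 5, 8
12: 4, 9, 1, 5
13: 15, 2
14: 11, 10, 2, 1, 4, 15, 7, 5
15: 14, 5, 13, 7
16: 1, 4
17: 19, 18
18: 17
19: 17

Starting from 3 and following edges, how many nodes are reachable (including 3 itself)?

16

BFS from 3 visits: 3, 5, 1, 2, 4, 6, 9, 11, 12, 14, 15, 16, 13, 8, 10, 7
Reachable nodes: 16 of 19 total.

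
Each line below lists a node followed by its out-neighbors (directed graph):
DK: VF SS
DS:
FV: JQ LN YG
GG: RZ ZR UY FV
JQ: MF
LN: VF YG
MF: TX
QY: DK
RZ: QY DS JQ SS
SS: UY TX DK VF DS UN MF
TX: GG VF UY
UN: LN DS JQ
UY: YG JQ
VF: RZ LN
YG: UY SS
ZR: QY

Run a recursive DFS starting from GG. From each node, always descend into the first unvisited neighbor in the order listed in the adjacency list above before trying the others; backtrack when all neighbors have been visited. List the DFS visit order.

Visit GG
GG → RZ
RZ → QY
QY → DK
DK → VF
VF → LN
LN → YG
YG → UY
UY → JQ
JQ → MF
MF → TX
YG → SS
SS → DS
SS → UN
GG → ZR
GG → FV

GG RZ QY DK VF LN YG UY JQ MF TX SS DS UN ZR FV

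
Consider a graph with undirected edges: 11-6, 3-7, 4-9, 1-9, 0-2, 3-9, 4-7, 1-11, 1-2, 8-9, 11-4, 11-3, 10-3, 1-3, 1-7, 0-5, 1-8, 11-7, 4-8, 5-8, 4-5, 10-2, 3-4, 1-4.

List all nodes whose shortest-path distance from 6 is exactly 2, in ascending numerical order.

Level 0: 6
Level 1: 11
Level 2: 1, 3, 4, 7
Level 3: 2, 5, 8, 9, 10
Level 4: 0

1, 3, 4, 7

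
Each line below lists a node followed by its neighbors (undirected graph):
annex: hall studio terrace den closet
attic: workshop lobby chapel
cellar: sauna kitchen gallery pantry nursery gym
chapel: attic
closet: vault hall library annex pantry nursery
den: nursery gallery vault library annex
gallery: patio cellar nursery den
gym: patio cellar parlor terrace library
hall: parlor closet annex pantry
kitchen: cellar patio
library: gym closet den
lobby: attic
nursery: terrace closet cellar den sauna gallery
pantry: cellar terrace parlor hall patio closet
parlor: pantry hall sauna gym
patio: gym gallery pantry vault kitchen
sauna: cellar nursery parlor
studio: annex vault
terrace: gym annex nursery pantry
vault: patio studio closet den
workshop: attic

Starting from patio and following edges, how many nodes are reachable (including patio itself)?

BFS from patio visits: patio, vault, pantry, kitchen, gym, gallery, studio, den, closet, terrace, parlor, hall, cellar, library, nursery, annex, sauna
Reachable nodes: 17 of 21 total.

17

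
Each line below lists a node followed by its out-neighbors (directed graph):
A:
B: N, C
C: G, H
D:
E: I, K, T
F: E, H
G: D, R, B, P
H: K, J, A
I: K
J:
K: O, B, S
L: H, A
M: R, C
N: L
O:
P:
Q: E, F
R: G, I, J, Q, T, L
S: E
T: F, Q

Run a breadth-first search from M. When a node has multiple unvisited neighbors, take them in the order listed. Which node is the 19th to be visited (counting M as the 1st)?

O

Visit M; enqueue R, C → queue [R, C]
Visit R; enqueue G, I, J, Q, T, L → queue [C, G, I, J, Q, T, L]
Visit C; enqueue H → queue [G, I, J, Q, T, L, H]
Visit G; enqueue D, B, P → queue [I, J, Q, T, L, H, D, B, P]
Visit I; enqueue K → queue [J, Q, T, L, H, D, B, P, K]
Visit J → queue [Q, T, L, H, D, B, P, K]
Visit Q; enqueue E, F → queue [T, L, H, D, B, P, K, E, F]
Visit T → queue [L, H, D, B, P, K, E, F]
Visit L; enqueue A → queue [H, D, B, P, K, E, F, A]
Visit H → queue [D, B, P, K, E, F, A]
Visit D → queue [B, P, K, E, F, A]
Visit B; enqueue N → queue [P, K, E, F, A, N]
Visit P → queue [K, E, F, A, N]
Visit K; enqueue O, S → queue [E, F, A, N, O, S]
Visit E → queue [F, A, N, O, S]
Visit F → queue [A, N, O, S]
Visit A → queue [N, O, S]
Visit N → queue [O, S]
Visit O → queue [S]
Visit S → queue []

Visit order: M, R, C, G, I, J, Q, T, L, H, D, B, P, K, E, F, A, N, O, S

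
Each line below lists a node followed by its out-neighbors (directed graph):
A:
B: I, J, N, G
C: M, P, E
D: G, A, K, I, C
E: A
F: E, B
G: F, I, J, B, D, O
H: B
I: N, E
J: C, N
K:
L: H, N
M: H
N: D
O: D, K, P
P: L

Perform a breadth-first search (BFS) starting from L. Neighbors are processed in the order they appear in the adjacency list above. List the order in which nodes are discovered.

L, H, N, B, D, I, J, G, A, K, C, E, F, O, M, P

Visit L; enqueue H, N → queue [H, N]
Visit H; enqueue B → queue [N, B]
Visit N; enqueue D → queue [B, D]
Visit B; enqueue I, J, G → queue [D, I, J, G]
Visit D; enqueue A, K, C → queue [I, J, G, A, K, C]
Visit I; enqueue E → queue [J, G, A, K, C, E]
Visit J → queue [G, A, K, C, E]
Visit G; enqueue F, O → queue [A, K, C, E, F, O]
Visit A → queue [K, C, E, F, O]
Visit K → queue [C, E, F, O]
Visit C; enqueue M, P → queue [E, F, O, M, P]
Visit E → queue [F, O, M, P]
Visit F → queue [O, M, P]
Visit O → queue [M, P]
Visit M → queue [P]
Visit P → queue []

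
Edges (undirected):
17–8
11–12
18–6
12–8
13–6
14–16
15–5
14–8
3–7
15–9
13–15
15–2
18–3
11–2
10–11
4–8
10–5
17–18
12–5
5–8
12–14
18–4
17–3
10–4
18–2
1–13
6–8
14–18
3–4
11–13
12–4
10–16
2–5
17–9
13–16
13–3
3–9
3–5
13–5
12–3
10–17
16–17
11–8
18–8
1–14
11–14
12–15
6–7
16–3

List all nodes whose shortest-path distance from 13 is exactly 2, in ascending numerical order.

Level 0: 13
Level 1: 1, 3, 5, 6, 11, 15, 16
Level 2: 2, 4, 7, 8, 9, 10, 12, 14, 17, 18

2, 4, 7, 8, 9, 10, 12, 14, 17, 18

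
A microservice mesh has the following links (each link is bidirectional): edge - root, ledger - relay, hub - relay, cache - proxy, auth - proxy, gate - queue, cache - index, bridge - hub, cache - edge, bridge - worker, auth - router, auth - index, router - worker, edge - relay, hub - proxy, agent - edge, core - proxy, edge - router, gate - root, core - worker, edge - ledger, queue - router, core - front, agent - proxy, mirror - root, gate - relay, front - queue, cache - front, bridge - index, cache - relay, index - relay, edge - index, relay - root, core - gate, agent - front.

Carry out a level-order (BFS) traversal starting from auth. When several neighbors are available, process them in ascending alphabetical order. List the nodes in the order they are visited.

auth index proxy router bridge cache edge relay agent core hub queue worker front ledger root gate mirror

Visit auth; enqueue index, proxy, router → queue [index, proxy, router]
Visit index; enqueue bridge, cache, edge, relay → queue [proxy, router, bridge, cache, edge, relay]
Visit proxy; enqueue agent, core, hub → queue [router, bridge, cache, edge, relay, agent, core, hub]
Visit router; enqueue queue, worker → queue [bridge, cache, edge, relay, agent, core, hub, queue, worker]
Visit bridge → queue [cache, edge, relay, agent, core, hub, queue, worker]
Visit cache; enqueue front → queue [edge, relay, agent, core, hub, queue, worker, front]
Visit edge; enqueue ledger, root → queue [relay, agent, core, hub, queue, worker, front, ledger, root]
Visit relay; enqueue gate → queue [agent, core, hub, queue, worker, front, ledger, root, gate]
Visit agent → queue [core, hub, queue, worker, front, ledger, root, gate]
Visit core → queue [hub, queue, worker, front, ledger, root, gate]
Visit hub → queue [queue, worker, front, ledger, root, gate]
Visit queue → queue [worker, front, ledger, root, gate]
Visit worker → queue [front, ledger, root, gate]
Visit front → queue [ledger, root, gate]
Visit ledger → queue [root, gate]
Visit root; enqueue mirror → queue [gate, mirror]
Visit gate → queue [mirror]
Visit mirror → queue []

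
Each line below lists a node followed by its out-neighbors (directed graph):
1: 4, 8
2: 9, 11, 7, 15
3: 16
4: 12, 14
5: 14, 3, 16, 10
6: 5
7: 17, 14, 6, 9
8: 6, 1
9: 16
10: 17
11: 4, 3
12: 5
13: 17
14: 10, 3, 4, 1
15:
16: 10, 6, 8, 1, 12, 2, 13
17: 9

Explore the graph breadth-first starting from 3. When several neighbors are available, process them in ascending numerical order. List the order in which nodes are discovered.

3 → 16 → 1 → 2 → 6 → 8 → 10 → 12 → 13 → 4 → 7 → 9 → 11 → 15 → 5 → 17 → 14

Visit 3; enqueue 16 → queue [16]
Visit 16; enqueue 1, 2, 6, 8, 10, 12, 13 → queue [1, 2, 6, 8, 10, 12, 13]
Visit 1; enqueue 4 → queue [2, 6, 8, 10, 12, 13, 4]
Visit 2; enqueue 7, 9, 11, 15 → queue [6, 8, 10, 12, 13, 4, 7, 9, 11, 15]
Visit 6; enqueue 5 → queue [8, 10, 12, 13, 4, 7, 9, 11, 15, 5]
Visit 8 → queue [10, 12, 13, 4, 7, 9, 11, 15, 5]
Visit 10; enqueue 17 → queue [12, 13, 4, 7, 9, 11, 15, 5, 17]
Visit 12 → queue [13, 4, 7, 9, 11, 15, 5, 17]
Visit 13 → queue [4, 7, 9, 11, 15, 5, 17]
Visit 4; enqueue 14 → queue [7, 9, 11, 15, 5, 17, 14]
Visit 7 → queue [9, 11, 15, 5, 17, 14]
Visit 9 → queue [11, 15, 5, 17, 14]
Visit 11 → queue [15, 5, 17, 14]
Visit 15 → queue [5, 17, 14]
Visit 5 → queue [17, 14]
Visit 17 → queue [14]
Visit 14 → queue []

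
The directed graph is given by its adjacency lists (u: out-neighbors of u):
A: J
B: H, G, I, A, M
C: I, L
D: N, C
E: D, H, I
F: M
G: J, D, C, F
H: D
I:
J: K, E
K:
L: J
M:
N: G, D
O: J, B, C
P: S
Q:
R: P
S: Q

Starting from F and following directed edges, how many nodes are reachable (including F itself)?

2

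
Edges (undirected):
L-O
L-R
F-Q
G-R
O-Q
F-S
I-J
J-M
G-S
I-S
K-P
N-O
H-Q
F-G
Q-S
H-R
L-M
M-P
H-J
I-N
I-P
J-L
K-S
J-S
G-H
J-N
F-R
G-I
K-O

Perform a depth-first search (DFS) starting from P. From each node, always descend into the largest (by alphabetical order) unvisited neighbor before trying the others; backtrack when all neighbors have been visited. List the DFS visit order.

Visit P
P → M
M → L
L → R
R → H
H → Q
Q → S
S → K
K → O
O → N
N → J
J → I
I → G
G → F

P, M, L, R, H, Q, S, K, O, N, J, I, G, F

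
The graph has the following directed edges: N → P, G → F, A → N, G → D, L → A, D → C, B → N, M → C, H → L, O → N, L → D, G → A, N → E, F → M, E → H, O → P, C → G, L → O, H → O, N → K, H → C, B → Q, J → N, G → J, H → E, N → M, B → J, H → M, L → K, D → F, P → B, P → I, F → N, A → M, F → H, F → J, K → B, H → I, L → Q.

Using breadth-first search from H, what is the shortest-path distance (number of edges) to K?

2

Level 0: H
Level 1: C, E, I, L, M, O
Level 2: A, D, G, K, N, P, Q
Level 3: B, F, J
K first appears at level 2.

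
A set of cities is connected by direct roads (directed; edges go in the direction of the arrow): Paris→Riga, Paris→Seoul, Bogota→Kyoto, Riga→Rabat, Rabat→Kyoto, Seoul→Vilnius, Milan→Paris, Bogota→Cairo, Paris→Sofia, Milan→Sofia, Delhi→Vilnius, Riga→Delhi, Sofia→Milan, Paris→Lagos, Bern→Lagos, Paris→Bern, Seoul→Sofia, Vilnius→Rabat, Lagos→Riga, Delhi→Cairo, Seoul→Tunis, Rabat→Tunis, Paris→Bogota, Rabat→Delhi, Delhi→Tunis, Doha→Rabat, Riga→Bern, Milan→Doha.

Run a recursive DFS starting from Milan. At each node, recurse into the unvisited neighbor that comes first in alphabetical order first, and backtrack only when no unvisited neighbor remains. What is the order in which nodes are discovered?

Milan, Doha, Rabat, Delhi, Cairo, Tunis, Vilnius, Kyoto, Paris, Bern, Lagos, Riga, Bogota, Seoul, Sofia

Visit Milan
Milan → Doha
Doha → Rabat
Rabat → Delhi
Delhi → Cairo
Delhi → Tunis
Delhi → Vilnius
Rabat → Kyoto
Milan → Paris
Paris → Bern
Bern → Lagos
Lagos → Riga
Paris → Bogota
Paris → Seoul
Seoul → Sofia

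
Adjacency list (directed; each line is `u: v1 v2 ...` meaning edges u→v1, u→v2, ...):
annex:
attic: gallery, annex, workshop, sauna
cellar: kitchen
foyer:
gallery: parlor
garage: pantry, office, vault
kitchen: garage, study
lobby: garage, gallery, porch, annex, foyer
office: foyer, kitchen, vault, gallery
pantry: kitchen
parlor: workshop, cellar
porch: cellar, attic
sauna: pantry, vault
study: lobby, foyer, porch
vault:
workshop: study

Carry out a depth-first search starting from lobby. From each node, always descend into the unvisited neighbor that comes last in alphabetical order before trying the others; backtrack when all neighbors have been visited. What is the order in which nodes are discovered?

lobby, porch, cellar, kitchen, study, foyer, garage, vault, pantry, office, gallery, parlor, workshop, attic, sauna, annex

Visit lobby
lobby → porch
porch → cellar
cellar → kitchen
kitchen → study
study → foyer
kitchen → garage
garage → vault
garage → pantry
garage → office
office → gallery
gallery → parlor
parlor → workshop
porch → attic
attic → sauna
attic → annex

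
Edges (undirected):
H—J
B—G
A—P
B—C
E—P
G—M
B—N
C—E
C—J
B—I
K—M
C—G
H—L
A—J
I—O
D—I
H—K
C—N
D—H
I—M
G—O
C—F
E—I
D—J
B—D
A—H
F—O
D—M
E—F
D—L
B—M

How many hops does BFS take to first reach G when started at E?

Level 0: E
Level 1: C, F, I, P
Level 2: A, B, D, G, J, M, N, O
Level 3: H, K, L
G first appears at level 2.

2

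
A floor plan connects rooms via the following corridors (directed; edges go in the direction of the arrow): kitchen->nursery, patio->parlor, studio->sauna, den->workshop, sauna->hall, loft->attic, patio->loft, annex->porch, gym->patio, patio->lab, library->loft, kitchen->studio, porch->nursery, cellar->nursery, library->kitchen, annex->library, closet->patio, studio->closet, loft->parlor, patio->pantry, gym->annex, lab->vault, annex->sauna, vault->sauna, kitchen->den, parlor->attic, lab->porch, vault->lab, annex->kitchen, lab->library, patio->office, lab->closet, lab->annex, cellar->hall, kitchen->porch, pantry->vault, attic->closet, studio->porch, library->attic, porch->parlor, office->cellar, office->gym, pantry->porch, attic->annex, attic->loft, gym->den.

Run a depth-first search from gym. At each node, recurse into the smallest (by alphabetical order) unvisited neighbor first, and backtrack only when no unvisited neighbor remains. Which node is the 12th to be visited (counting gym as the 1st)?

lab

Visit gym
gym → annex
annex → kitchen
kitchen → den
den → workshop
kitchen → nursery
kitchen → porch
porch → parlor
parlor → attic
attic → closet
closet → patio
patio → lab
lab → library
library → loft
lab → vault
vault → sauna
sauna → hall
patio → office
office → cellar
patio → pantry
kitchen → studio

Visit order: gym, annex, kitchen, den, workshop, nursery, porch, parlor, attic, closet, patio, lab, library, loft, vault, sauna, hall, office, cellar, pantry, studio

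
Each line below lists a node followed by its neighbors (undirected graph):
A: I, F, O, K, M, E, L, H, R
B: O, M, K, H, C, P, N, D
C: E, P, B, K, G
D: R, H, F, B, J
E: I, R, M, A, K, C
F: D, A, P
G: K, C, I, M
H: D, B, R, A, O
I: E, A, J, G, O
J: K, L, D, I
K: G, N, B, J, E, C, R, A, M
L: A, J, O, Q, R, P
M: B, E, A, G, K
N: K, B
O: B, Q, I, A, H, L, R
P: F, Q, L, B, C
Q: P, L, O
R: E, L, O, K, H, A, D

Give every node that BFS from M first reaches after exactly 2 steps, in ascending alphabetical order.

C, D, F, H, I, J, L, N, O, P, R

Level 0: M
Level 1: A, B, E, G, K
Level 2: C, D, F, H, I, J, L, N, O, P, R
Level 3: Q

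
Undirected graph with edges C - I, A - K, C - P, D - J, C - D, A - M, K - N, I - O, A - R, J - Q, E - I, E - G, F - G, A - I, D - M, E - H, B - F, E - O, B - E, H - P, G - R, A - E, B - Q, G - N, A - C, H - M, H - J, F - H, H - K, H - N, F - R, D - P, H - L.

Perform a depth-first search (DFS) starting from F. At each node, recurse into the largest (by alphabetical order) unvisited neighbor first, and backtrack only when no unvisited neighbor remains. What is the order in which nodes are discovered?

Visit F
F → R
R → G
G → N
N → K
K → H
H → P
P → D
D → M
M → A
A → I
I → O
O → E
E → B
B → Q
Q → J
I → C
H → L

F R G N K H P D M A I O E B Q J C L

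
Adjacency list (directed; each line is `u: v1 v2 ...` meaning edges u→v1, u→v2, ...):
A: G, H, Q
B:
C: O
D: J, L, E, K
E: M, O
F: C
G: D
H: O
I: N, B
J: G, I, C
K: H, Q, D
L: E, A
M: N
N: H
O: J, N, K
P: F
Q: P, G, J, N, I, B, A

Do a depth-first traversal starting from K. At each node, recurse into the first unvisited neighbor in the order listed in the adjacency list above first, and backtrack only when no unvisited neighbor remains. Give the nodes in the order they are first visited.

K -> H -> O -> J -> G -> D -> L -> E -> M -> N -> A -> Q -> P -> F -> C -> I -> B

Visit K
K → H
H → O
O → J
J → G
G → D
D → L
L → E
E → M
M → N
L → A
A → Q
Q → P
P → F
F → C
Q → I
I → B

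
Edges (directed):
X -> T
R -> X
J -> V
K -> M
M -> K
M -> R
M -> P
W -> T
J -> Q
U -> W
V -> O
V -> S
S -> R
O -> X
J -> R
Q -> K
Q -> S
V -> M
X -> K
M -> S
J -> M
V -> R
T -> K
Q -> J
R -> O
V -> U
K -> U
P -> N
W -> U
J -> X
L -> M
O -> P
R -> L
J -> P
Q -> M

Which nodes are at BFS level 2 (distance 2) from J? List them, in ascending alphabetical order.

Level 0: J
Level 1: M, P, Q, R, V, X
Level 2: K, L, N, O, S, T, U
Level 3: W

K, L, N, O, S, T, U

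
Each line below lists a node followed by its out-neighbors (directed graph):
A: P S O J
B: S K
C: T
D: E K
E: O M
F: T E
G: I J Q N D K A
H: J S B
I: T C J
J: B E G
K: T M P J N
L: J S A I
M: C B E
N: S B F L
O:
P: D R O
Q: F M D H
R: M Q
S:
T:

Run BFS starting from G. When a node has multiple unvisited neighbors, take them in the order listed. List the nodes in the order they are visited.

G I J Q N D K A T C B E F M H S L P O R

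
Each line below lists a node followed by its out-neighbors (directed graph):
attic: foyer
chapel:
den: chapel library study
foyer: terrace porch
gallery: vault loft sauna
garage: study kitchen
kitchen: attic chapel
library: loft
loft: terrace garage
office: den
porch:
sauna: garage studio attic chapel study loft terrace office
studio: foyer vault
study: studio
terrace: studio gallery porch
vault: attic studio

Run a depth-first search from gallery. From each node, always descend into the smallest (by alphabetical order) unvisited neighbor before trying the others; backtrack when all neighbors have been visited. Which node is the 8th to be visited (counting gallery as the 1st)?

terrace

Visit gallery
gallery → loft
loft → garage
garage → kitchen
kitchen → attic
attic → foyer
foyer → porch
foyer → terrace
terrace → studio
studio → vault
kitchen → chapel
garage → study
gallery → sauna
sauna → office
office → den
den → library

Visit order: gallery, loft, garage, kitchen, attic, foyer, porch, terrace, studio, vault, chapel, study, sauna, office, den, library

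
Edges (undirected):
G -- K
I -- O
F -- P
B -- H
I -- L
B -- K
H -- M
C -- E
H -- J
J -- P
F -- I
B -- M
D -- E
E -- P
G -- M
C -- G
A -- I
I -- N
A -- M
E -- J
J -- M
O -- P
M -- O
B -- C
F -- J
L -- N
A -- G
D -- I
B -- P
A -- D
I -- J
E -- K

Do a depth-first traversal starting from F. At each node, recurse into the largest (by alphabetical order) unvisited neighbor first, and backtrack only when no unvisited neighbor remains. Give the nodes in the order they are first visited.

F → P → O → M → J → I → N → L → D → E → K → G → C → B → H → A

Visit F
F → P
P → O
O → M
M → J
J → I
I → N
N → L
I → D
D → E
E → K
K → G
G → C
C → B
B → H
G → A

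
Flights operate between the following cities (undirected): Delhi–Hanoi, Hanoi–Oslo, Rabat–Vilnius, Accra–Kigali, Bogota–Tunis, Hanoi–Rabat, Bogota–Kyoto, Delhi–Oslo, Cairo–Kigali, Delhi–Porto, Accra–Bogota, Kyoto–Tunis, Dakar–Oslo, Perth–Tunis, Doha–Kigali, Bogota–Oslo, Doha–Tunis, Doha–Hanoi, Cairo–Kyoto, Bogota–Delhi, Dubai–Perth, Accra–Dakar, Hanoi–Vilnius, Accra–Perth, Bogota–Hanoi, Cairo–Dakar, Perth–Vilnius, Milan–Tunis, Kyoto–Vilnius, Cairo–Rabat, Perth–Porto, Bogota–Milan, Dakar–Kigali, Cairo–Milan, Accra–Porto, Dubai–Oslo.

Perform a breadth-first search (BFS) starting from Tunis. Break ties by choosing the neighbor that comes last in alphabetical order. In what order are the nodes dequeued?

Tunis, Perth, Milan, Kyoto, Doha, Bogota, Vilnius, Porto, Dubai, Accra, Cairo, Kigali, Hanoi, Oslo, Delhi, Rabat, Dakar

Visit Tunis; enqueue Perth, Milan, Kyoto, Doha, Bogota → queue [Perth, Milan, Kyoto, Doha, Bogota]
Visit Perth; enqueue Vilnius, Porto, Dubai, Accra → queue [Milan, Kyoto, Doha, Bogota, Vilnius, Porto, Dubai, Accra]
Visit Milan; enqueue Cairo → queue [Kyoto, Doha, Bogota, Vilnius, Porto, Dubai, Accra, Cairo]
Visit Kyoto → queue [Doha, Bogota, Vilnius, Porto, Dubai, Accra, Cairo]
Visit Doha; enqueue Kigali, Hanoi → queue [Bogota, Vilnius, Porto, Dubai, Accra, Cairo, Kigali, Hanoi]
Visit Bogota; enqueue Oslo, Delhi → queue [Vilnius, Porto, Dubai, Accra, Cairo, Kigali, Hanoi, Oslo, Delhi]
Visit Vilnius; enqueue Rabat → queue [Porto, Dubai, Accra, Cairo, Kigali, Hanoi, Oslo, Delhi, Rabat]
Visit Porto → queue [Dubai, Accra, Cairo, Kigali, Hanoi, Oslo, Delhi, Rabat]
Visit Dubai → queue [Accra, Cairo, Kigali, Hanoi, Oslo, Delhi, Rabat]
Visit Accra; enqueue Dakar → queue [Cairo, Kigali, Hanoi, Oslo, Delhi, Rabat, Dakar]
Visit Cairo → queue [Kigali, Hanoi, Oslo, Delhi, Rabat, Dakar]
Visit Kigali → queue [Hanoi, Oslo, Delhi, Rabat, Dakar]
Visit Hanoi → queue [Oslo, Delhi, Rabat, Dakar]
Visit Oslo → queue [Delhi, Rabat, Dakar]
Visit Delhi → queue [Rabat, Dakar]
Visit Rabat → queue [Dakar]
Visit Dakar → queue []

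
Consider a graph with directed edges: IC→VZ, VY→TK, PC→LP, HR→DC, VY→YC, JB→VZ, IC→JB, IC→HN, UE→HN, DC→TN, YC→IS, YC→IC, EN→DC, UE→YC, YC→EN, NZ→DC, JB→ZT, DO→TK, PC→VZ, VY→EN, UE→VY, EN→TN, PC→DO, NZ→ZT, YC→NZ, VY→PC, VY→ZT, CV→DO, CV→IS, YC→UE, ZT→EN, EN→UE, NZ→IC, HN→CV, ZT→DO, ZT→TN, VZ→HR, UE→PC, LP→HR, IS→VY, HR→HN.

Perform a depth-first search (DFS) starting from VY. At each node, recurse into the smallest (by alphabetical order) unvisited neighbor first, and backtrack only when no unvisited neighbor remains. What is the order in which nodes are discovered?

VY, EN, DC, TN, UE, HN, CV, DO, TK, IS, PC, LP, HR, VZ, YC, IC, JB, ZT, NZ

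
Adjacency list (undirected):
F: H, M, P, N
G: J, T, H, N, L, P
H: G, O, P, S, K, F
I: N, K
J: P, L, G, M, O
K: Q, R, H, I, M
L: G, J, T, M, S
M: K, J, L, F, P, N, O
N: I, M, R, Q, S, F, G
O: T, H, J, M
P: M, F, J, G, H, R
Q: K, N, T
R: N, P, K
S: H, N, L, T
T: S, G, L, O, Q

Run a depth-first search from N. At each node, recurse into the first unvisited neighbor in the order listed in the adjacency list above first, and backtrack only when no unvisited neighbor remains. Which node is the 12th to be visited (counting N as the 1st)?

Visit N
N → I
I → K
K → Q
Q → T
T → S
S → H
H → G
G → J
J → P
P → M
M → L
M → F
M → O
P → R

Visit order: N, I, K, Q, T, S, H, G, J, P, M, L, F, O, R

L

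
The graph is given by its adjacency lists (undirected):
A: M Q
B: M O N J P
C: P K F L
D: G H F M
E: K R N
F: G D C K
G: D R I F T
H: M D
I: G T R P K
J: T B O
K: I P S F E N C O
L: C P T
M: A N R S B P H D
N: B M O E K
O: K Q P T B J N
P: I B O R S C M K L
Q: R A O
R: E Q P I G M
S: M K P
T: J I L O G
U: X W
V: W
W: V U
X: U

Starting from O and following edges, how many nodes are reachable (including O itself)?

20

BFS from O visits: O, T, Q, P, N, K, J, B, L, I, G, R, A, S, M, C, E, F, D, H
Reachable nodes: 20 of 24 total.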